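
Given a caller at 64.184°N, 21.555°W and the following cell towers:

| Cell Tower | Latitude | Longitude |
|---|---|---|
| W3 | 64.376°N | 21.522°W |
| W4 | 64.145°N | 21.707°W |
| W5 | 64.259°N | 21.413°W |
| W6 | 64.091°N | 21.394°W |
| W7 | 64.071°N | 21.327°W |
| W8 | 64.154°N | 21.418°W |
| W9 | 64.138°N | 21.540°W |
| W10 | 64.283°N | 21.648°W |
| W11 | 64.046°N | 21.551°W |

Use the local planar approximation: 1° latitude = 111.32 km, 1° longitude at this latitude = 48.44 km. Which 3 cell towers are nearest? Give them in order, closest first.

Distances from 64.184°N, 21.555°W:
W3: 21.433 km
W4: 8.548 km
W5: 10.818 km
W6: 12.962 km
W7: 16.740 km
W8: 7.429 km
W9: 5.172 km
W10: 11.906 km
W11: 15.363 km
Sorted: W9 (5.172 km) < W8 (7.429 km) < W4 (8.548 km) < W5 (10.818 km) < W10 (11.906 km) < …

W9, W8, W4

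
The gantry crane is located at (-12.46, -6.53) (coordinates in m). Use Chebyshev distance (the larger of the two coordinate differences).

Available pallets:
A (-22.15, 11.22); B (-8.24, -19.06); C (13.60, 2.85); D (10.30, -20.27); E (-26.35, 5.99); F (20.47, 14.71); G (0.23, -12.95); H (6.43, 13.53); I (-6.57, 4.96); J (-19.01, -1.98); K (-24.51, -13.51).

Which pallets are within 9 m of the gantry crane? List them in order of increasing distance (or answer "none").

Distances from (-12.46, -6.53):
A: 17.75 m
B: 12.53 m
C: 26.06 m
D: 22.76 m
E: 13.89 m
F: 32.93 m
G: 12.69 m
H: 20.06 m
I: 11.49 m
J: 6.55 m
K: 12.05 m
Threshold 9 m: J (6.55 m) is within range.

J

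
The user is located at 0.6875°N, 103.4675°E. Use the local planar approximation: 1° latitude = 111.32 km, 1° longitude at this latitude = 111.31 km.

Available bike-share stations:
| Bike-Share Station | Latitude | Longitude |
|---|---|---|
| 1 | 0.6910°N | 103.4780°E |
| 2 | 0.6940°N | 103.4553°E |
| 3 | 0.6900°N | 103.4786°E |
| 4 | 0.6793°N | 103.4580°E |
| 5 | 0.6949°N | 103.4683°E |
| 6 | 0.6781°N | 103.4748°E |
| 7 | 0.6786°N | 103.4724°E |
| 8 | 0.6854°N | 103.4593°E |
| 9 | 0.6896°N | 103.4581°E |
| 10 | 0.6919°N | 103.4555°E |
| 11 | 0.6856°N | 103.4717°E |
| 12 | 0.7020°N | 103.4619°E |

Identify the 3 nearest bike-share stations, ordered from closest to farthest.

Distances from 0.6875°N, 103.4675°E:
1: √((0.0035·111.32)² + (0.0105·111.31)²) = √(0.151804 + 1.365988) = 1.2320 km
2: √((0.0065·111.32)² + (-0.0122·111.31)²) = √(0.523568 + 1.844115) = 1.5387 km
3: √((0.0025·111.32)² + (0.0111·111.31)²) = √(0.077451 + 1.526562) = 1.2665 km
4: √((-0.0082·111.32)² + (-0.0095·111.31)²) = √(0.833248 + 1.118190) = 1.3969 km
5: √((0.0074·111.32)² + (0.0008·111.31)²) = √(0.678594 + 0.007930) = 0.8286 km
6: √((-0.0094·111.32)² + (0.0073·111.31)²) = √(1.094970 + 0.660259) = 1.3249 km
7: √((-0.0089·111.32)² + (0.0049·111.31)²) = √(0.981582 + 0.297482) = 1.1310 km
8: √((-0.0021·111.32)² + (-0.0082·111.31)²) = √(0.054649 + 0.833098) = 0.9422 km
9: √((0.0021·111.32)² + (-0.0094·111.31)²) = √(0.054649 + 1.094773) = 1.0721 km
10: √((0.0044·111.32)² + (-0.0120·111.31)²) = √(0.239912 + 1.784148) = 1.4227 km
11: √((-0.0019·111.32)² + (0.0042·111.31)²) = √(0.044736 + 0.218558) = 0.5131 km
12: √((0.0145·111.32)² + (-0.0056·111.31)²) = √(2.605448 + 0.388548) = 1.7303 km
Sorted: 11 (0.5131 km) < 5 (0.8286 km) < 8 (0.9422 km) < 9 (1.0721 km) < 7 (1.1310 km) < …

11, 5, 8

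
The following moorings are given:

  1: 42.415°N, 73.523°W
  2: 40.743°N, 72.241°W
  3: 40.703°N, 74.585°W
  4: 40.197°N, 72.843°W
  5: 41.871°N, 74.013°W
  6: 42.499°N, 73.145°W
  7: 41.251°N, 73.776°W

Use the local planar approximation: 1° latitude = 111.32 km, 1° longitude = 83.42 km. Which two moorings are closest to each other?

1 and 6

Pairwise distances:
1–6: 32.890 km
5–7: 71.794 km
1–5: 73.062 km
2–4: 78.843 km
3–7: 90.972 km
5–6: 100.649 km
1–7: 131.284 km
3–5: 138.501 km
2–7: 139.981 km
4–7: 140.799 km
6–7: 148.565 km
3–4: 155.853 km
2–5: 193.955 km
2–3: 195.587 km
2–6: 209.520 km
1–3: 210.165 km
4–5: 210.362 km
1–2: 214.663 km
3–6: 233.243 km
1–4: 253.340 km
4–6: 257.494 km
Closest pair: 1–6 at 32.890 km.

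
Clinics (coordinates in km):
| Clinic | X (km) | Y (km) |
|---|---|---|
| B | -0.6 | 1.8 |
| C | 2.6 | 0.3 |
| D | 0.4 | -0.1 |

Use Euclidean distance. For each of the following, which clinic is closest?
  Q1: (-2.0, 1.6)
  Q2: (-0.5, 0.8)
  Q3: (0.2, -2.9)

Q1→B; Q2→B; Q3→D

Q1 at (-2.0, 1.6):
  B: √((1.4)² + (0.2)²) = √(1.9600 + 0.0400) = 1.41 km
  C: √((4.6)² + (-1.3)²) = √(21.1600 + 1.6900) = 4.78 km
  D: √((2.4)² + (-1.7)²) = √(5.7600 + 2.8900) = 2.94 km
  → nearest: B (1.41 km)
Q2 at (-0.5, 0.8):
  B: √((-0.1)² + (1.0)²) = √(0.0100 + 1.0000) = 1.00 km
  C: √((3.1)² + (-0.5)²) = √(9.6100 + 0.2500) = 3.14 km
  D: √((0.9)² + (-0.9)²) = √(0.8100 + 0.8100) = 1.27 km
  → nearest: B (1.00 km)
Q3 at (0.2, -2.9):
  B: √((-0.8)² + (4.7)²) = √(0.6400 + 22.0900) = 4.77 km
  C: √((2.4)² + (3.2)²) = √(5.7600 + 10.2400) = 4.00 km
  D: √((0.2)² + (2.8)²) = √(0.0400 + 7.8400) = 2.81 km
  → nearest: D (2.81 km)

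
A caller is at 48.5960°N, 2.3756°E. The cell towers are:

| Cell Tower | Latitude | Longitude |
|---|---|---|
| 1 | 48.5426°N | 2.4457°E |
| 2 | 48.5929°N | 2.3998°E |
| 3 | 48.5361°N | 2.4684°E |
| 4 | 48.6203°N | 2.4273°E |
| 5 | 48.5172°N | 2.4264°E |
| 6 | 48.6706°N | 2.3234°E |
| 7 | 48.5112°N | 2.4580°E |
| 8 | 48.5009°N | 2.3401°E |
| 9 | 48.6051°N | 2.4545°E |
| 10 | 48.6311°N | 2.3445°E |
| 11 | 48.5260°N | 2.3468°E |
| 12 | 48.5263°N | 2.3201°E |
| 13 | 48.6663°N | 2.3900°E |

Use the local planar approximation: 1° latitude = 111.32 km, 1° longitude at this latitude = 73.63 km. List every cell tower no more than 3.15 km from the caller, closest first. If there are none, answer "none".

2

Distances from 48.5960°N, 2.3756°E:
1: 7.8726 km
2: 1.8150 km
3: 9.5473 km
4: 4.6699 km
5: 9.5362 km
6: 9.1508 km
7: 11.2215 km
8: 10.9044 km
9: 5.8971 km
10: 4.5289 km
11: 8.0758 km
12: 8.7693 km
13: 7.8973 km
Threshold 3.15 km: 2 (1.8150 km) is within range.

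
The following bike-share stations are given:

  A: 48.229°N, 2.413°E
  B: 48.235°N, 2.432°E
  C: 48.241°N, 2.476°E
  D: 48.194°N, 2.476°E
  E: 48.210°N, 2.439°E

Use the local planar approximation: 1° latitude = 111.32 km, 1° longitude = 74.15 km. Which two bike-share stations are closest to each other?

A and B

Pairwise distances:
A–B: 1.559 km
A–C: 4.859 km
A–D: 6.083 km
A–E: 2.862 km
B–C: 3.330 km
B–D: 5.610 km
B–E: 2.831 km
C–D: 5.232 km
C–E: 4.409 km
D–E: 3.271 km
Closest pair: A–B at 1.559 km.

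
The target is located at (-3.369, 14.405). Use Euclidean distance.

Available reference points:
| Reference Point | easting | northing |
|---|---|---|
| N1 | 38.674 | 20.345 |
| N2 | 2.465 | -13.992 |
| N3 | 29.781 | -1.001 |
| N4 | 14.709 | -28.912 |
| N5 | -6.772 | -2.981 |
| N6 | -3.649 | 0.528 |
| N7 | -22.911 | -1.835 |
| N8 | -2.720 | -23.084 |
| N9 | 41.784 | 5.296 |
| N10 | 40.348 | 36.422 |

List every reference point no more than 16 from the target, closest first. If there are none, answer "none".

Distances from (-3.369, 14.405):
N1: √((42.043)² + (5.940)²) = √(1767.61385 + 35.28360) = 42.461
N2: √((5.834)² + (-28.397)²) = √(34.03556 + 806.38961) = 28.990
N3: √((33.150)² + (-15.406)²) = √(1098.92250 + 237.34484) = 36.555
N4: √((18.078)² + (-43.317)²) = √(326.81408 + 1876.36249) = 46.938
N5: √((-3.403)² + (-17.386)²) = √(11.58041 + 302.27300) = 17.716
N6: √((-0.280)² + (-13.877)²) = √(0.07840 + 192.57113) = 13.880
N7: √((-19.542)² + (-16.240)²) = √(381.88976 + 263.73760) = 25.409
N8: √((0.649)² + (-37.489)²) = √(0.42120 + 1405.42512) = 37.495
N9: √((45.153)² + (-9.109)²) = √(2038.79341 + 82.97388) = 46.063
N10: √((43.717)² + (22.017)²) = √(1911.17609 + 484.74829) = 48.948
Threshold 16: N6 (13.880) is within range.

N6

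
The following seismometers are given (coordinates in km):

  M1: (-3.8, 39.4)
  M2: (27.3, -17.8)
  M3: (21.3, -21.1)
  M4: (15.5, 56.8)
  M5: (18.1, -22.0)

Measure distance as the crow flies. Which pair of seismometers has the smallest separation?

M3 and M5

Pairwise distances:
M3–M5: 3.3 km
M2–M3: 6.8 km
M2–M5: 10.1 km
M1–M4: 26.0 km
M1–M2: 65.1 km
M1–M5: 65.2 km
M1–M3: 65.5 km
M2–M4: 75.5 km
M3–M4: 78.1 km
M4–M5: 78.8 km
Closest pair: M3–M5 at 3.3 km.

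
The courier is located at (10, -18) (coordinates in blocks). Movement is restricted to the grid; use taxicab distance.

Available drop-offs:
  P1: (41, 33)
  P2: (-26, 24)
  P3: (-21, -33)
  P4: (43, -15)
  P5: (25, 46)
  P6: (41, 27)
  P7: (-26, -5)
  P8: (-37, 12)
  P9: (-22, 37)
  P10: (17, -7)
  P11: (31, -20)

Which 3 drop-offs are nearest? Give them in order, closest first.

P10, P11, P4

Distances from (10, -18):
P1: 82 blocks
P2: 78 blocks
P3: 46 blocks
P4: 36 blocks
P5: 79 blocks
P6: 76 blocks
P7: 49 blocks
P8: 77 blocks
P9: 87 blocks
P10: 18 blocks
P11: 23 blocks
Sorted: P10 (18 blocks) < P11 (23 blocks) < P4 (36 blocks) < P3 (46 blocks) < P7 (49 blocks) < …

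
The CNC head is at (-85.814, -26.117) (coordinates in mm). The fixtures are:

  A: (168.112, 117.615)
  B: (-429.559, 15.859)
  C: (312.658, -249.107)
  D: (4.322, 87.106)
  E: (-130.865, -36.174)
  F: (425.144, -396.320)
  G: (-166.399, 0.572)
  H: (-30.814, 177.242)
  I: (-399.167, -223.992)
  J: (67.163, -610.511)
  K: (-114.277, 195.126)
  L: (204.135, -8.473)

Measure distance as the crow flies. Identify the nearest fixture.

Distances from (-85.814, -26.117):
A: √((253.926)² + (143.732)²) = √(64478.41348 + 20658.88782) = 291.783 mm
B: √((-343.745)² + (41.976)²) = √(118160.62503 + 1761.98458) = 346.298 mm
C: √((398.472)² + (-222.990)²) = √(158779.93478 + 49724.54010) = 456.623 mm
D: √((90.136)² + (113.223)²) = √(8124.49850 + 12819.44773) = 144.720 mm
E: √((-45.051)² + (-10.057)²) = √(2029.59260 + 101.14325) = 46.160 mm
F: √((510.958)² + (-370.203)²) = √(261078.07776 + 137050.26121) = 630.974 mm
G: √((-80.585)² + (26.689)²) = √(6493.94223 + 712.30272) = 84.890 mm
H: √((55.000)² + (203.359)²) = √(3025.00000 + 41354.88288) = 210.665 mm
I: √((-313.353)² + (-197.875)²) = √(98190.10261 + 39154.51562) = 370.600 mm
J: √((152.977)² + (-584.394)²) = √(23401.96253 + 341516.34724) = 604.085 mm
K: √((-28.463)² + (221.243)²) = √(810.14237 + 48948.46505) = 223.066 mm
L: √((289.949)² + (17.644)²) = √(84070.42260 + 311.31074) = 290.485 mm
Minimum: E at 46.160 mm.

E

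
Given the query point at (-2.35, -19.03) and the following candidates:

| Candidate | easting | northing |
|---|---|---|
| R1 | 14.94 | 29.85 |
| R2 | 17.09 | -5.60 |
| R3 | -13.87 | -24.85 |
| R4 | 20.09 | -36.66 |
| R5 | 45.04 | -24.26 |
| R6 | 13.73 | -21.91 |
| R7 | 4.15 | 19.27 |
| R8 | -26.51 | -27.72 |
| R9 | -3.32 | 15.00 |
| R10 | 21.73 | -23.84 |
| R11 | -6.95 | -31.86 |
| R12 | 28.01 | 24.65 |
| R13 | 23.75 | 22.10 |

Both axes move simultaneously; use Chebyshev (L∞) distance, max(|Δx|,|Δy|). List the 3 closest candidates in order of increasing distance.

R3, R11, R6

Distances from (-2.35, -19.03):
R1: max(|17.29|, |48.88|) = 48.88
R2: max(|19.44|, |13.43|) = 19.44
R3: max(|-11.52|, |-5.82|) = 11.52
R4: max(|22.44|, |-17.63|) = 22.44
R5: max(|47.39|, |-5.23|) = 47.39
R6: max(|16.08|, |-2.88|) = 16.08
R7: max(|6.50|, |38.30|) = 38.30
R8: max(|-24.16|, |-8.69|) = 24.16
R9: max(|-0.97|, |34.03|) = 34.03
R10: max(|24.08|, |-4.81|) = 24.08
R11: max(|-4.60|, |-12.83|) = 12.83
R12: max(|30.36|, |43.68|) = 43.68
R13: max(|26.10|, |41.13|) = 41.13
Sorted: R3 (11.52) < R11 (12.83) < R6 (16.08) < R2 (19.44) < R4 (22.44) < …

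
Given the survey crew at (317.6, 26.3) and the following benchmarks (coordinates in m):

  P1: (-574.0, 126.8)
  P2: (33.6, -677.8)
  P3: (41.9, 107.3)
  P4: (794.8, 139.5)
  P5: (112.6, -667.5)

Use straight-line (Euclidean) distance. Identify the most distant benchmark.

Distances from (317.6, 26.3):
P1: 897.2 m
P2: 759.2 m
P3: 287.4 m
P4: 490.4 m
P5: 723.5 m
Maximum: P1 at 897.2 m.

P1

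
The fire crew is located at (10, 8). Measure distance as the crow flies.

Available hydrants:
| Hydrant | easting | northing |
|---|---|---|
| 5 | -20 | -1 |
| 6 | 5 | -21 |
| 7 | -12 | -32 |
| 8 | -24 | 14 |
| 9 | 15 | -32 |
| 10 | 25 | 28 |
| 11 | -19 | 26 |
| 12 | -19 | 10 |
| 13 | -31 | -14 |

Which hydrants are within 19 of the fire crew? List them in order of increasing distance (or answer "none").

Distances from (10, 8):
5: 31.3
6: 29.4
7: 45.7
8: 34.5
9: 40.3
10: 25.0
11: 34.1
12: 29.1
13: 46.5
Threshold 19: none within range.

none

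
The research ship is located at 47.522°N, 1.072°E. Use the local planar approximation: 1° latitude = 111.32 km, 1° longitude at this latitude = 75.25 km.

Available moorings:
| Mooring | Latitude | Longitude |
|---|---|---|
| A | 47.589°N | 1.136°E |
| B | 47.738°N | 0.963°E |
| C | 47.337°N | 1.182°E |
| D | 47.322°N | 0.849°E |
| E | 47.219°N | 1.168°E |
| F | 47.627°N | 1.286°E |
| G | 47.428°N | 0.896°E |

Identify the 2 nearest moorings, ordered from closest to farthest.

A, G

Distances from 47.522°N, 1.072°E:
A: 8.878 km
B: 25.406 km
C: 22.195 km
D: 27.880 km
E: 34.495 km
F: 19.898 km
G: 16.879 km
Sorted: A (8.878 km) < G (16.879 km) < F (19.898 km) < C (22.195 km) < …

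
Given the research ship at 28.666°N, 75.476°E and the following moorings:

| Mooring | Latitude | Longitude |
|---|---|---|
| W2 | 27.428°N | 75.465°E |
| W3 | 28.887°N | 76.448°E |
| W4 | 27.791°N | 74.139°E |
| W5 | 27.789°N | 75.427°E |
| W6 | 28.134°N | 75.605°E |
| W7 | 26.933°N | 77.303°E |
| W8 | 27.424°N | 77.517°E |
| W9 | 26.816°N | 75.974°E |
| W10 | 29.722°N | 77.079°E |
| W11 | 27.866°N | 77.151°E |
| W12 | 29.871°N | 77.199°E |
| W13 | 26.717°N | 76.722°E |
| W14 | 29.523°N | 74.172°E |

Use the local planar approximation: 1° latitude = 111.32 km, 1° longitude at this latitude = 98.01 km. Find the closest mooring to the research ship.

W6

Distances from 28.666°N, 75.476°E:
W2: 137.818 km
W3: 98.391 km
W4: 163.276 km
W5: 97.746 km
W6: 60.557 km
W7: 263.213 km
W8: 243.169 km
W9: 211.647 km
W10: 196.221 km
W11: 186.766 km
W12: 215.665 km
W13: 248.970 km
W14: 159.485 km
Minimum: W6 at 60.557 km.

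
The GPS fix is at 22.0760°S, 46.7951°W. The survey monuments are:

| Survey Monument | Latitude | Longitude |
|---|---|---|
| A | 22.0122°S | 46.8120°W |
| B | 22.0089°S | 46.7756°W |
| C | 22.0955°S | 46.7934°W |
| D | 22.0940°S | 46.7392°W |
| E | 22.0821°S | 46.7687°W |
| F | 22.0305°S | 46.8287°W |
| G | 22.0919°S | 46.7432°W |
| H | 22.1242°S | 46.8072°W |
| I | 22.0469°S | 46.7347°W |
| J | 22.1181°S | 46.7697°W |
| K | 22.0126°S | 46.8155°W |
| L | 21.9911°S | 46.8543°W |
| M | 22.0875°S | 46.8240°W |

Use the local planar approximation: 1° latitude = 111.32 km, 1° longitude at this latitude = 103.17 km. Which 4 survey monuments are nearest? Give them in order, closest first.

Distances from 22.0760°S, 46.7951°W:
A: √((0.0638·111.32)² + (-0.0169·103.17)²) = √(50.441472 + 3.040047) = 7.3131 km
B: √((0.0671·111.32)² + (0.0195·103.17)²) = √(55.794506 + 4.047400) = 7.7358 km
C: √((-0.0195·111.32)² + (0.0017·103.17)²) = √(4.712112 + 0.030761) = 2.1778 km
D: √((-0.0180·111.32)² + (0.0559·103.17)²) = √(4.015054 + 33.260630) = 6.1054 km
E: √((-0.0061·111.32)² + (0.0264·103.17)²) = √(0.461112 + 7.418476) = 2.8071 km
F: √((0.0455·111.32)² + (-0.0336·103.17)²) = √(25.654833 + 12.016705) = 6.1377 km
G: √((-0.0159·111.32)² + (0.0519·103.17)²) = √(3.132858 + 28.670917) = 5.6395 km
H: √((-0.0482·111.32)² + (-0.0121·103.17)²) = √(28.789921 + 1.558395) = 5.5089 km
I: √((0.0291·111.32)² + (0.0604·103.17)²) = √(10.493790 + 38.831193) = 7.0232 km
J: √((-0.0421·111.32)² + (0.0254·103.17)²) = √(21.963957 + 6.867115) = 5.3695 km
K: √((0.0634·111.32)² + (-0.0204·103.17)²) = √(49.810960 + 4.429627) = 7.3648 km
L: √((0.0849·111.32)² + (-0.0592·103.17)²) = √(89.322686 + 37.303560) = 11.2528 km
M: √((-0.0115·111.32)² + (-0.0289·103.17)²) = √(1.638861 + 8.890016) = 3.2448 km
Sorted: C (2.1778 km) < E (2.8071 km) < M (3.2448 km) < J (5.3695 km) < H (5.5089 km) < G (5.6395 km) < …

C, E, M, J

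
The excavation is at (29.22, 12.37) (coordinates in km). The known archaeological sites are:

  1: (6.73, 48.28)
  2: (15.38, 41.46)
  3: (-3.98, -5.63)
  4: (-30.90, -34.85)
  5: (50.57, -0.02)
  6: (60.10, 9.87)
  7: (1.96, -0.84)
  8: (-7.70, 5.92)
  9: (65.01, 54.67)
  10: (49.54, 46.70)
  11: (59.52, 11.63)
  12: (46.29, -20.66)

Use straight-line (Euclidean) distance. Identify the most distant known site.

4

Distances from (29.22, 12.37):
1: √((-22.49)² + (35.91)²) = √(505.8001 + 1289.5281) = 42.37 km
2: √((-13.84)² + (29.09)²) = √(191.5456 + 846.2281) = 32.21 km
3: √((-33.20)² + (-18.00)²) = √(1102.2400 + 324.0000) = 37.77 km
4: √((-60.12)² + (-47.22)²) = √(3614.4144 + 2229.7284) = 76.45 km
5: √((21.35)² + (-12.39)²) = √(455.8225 + 153.5121) = 24.68 km
6: √((30.88)² + (-2.50)²) = √(953.5744 + 6.2500) = 30.98 km
7: √((-27.26)² + (-13.21)²) = √(743.1076 + 174.5041) = 30.29 km
8: √((-36.92)² + (-6.45)²) = √(1363.0864 + 41.6025) = 37.48 km
9: √((35.79)² + (42.30)²) = √(1280.9241 + 1789.2900) = 55.41 km
10: √((20.32)² + (34.33)²) = √(412.9024 + 1178.5489) = 39.89 km
11: √((30.30)² + (-0.74)²) = √(918.0900 + 0.5476) = 30.31 km
12: √((17.07)² + (-33.03)²) = √(291.3849 + 1090.9809) = 37.18 km
Maximum: 4 at 76.45 km.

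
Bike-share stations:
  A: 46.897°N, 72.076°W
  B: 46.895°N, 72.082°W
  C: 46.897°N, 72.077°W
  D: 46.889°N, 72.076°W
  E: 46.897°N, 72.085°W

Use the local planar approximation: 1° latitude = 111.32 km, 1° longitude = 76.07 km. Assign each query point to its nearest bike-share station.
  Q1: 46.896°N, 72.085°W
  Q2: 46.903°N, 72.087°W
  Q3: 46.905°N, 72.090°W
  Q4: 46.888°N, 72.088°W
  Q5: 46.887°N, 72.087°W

Q1 at 46.896°N, 72.085°W:
  A: 0.693621 km
  B: 0.253913 km
  C: 0.618658 km
  D: 1.037272 km
  E: 0.111320 km
  → nearest: E (0.111320 km)
Q2 at 46.903°N, 72.087°W:
  A: 1.070655 km
  B: 0.968382 km
  C: 1.012315 km
  D: 1.768910 km
  E: 0.685028 km
  → nearest: E (0.685028 km)
Q3 at 46.905°N, 72.090°W:
  A: 1.388265 km
  B: 1.268684 km
  C: 1.330804 km
  D: 2.075228 km
  E: 0.968382 km
  → nearest: E (0.968382 km)
Q4 at 46.888°N, 72.088°W:
  A: 1.355375 km
  B: 0.903069 km
  C: 1.305353 km
  D: 0.919603 km
  E: 1.027542 km
  → nearest: B (0.903069 km)
Q5 at 46.887°N, 72.087°W:
  A: 1.392623 km
  B: 0.968382 km
  C: 1.348287 km
  D: 0.865883 km
  E: 1.123548 km
  → nearest: D (0.865883 km)

Q1→E; Q2→E; Q3→E; Q4→B; Q5→D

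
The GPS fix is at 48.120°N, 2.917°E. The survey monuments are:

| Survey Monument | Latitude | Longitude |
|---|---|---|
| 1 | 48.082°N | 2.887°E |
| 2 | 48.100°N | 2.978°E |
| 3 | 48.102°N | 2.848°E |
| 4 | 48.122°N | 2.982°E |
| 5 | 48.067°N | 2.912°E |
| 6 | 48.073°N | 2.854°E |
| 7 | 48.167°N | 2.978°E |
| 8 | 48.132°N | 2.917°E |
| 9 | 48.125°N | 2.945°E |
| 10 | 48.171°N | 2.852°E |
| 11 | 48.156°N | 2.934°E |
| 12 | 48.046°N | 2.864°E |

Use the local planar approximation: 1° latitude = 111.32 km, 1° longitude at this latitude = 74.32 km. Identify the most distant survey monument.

Distances from 48.120°N, 2.917°E:
1: √((-0.038·111.32)² + (-0.030·74.32)²) = √(17.89425 + 4.97112) = 4.782 km
2: √((-0.020·111.32)² + (0.061·74.32)²) = √(4.95686 + 20.55280) = 5.051 km
3: √((-0.018·111.32)² + (-0.069·74.32)²) = √(4.01505 + 26.29720) = 5.506 km
4: √((0.002·111.32)² + (0.065·74.32)²) = √(0.04957 + 23.33663) = 4.836 km
5: √((-0.053·111.32)² + (-0.005·74.32)²) = √(34.80953 + 0.13809) = 5.912 km
6: √((-0.047·111.32)² + (-0.063·74.32)²) = √(27.37424 + 21.92262) = 7.021 km
7: √((0.047·111.32)² + (0.061·74.32)²) = √(27.37424 + 20.55280) = 6.923 km
8: √((0.012·111.32)² + (0.000·74.32)²) = √(1.78447 + 0.00000) = 1.336 km
9: √((0.005·111.32)² + (0.028·74.32)²) = √(0.30980 + 4.33039) = 2.154 km
10: √((0.051·111.32)² + (-0.065·74.32)²) = √(32.23196 + 23.33663) = 7.454 km
11: √((0.036·111.32)² + (0.017·74.32)²) = √(16.06022 + 1.59628) = 4.202 km
12: √((-0.074·111.32)² + (-0.053·74.32)²) = √(67.85937 + 15.51541) = 9.131 km
Maximum: 12 at 9.131 km.

12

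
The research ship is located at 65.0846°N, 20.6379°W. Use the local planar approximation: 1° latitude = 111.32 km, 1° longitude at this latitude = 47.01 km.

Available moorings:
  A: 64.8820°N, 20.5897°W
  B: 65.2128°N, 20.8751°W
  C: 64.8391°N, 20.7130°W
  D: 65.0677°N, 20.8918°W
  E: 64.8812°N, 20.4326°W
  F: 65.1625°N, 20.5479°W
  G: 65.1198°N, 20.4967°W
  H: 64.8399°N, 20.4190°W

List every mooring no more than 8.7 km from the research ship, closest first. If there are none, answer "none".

G

Distances from 65.0846°N, 20.6379°W:
A: √((-0.2026·111.32)² + (0.0482·47.01)²) = √(508.657295 + 5.134221) = 22.6670 km
B: √((0.1282·111.32)² + (-0.2372·47.01)²) = √(203.667834 + 124.339716) = 18.1110 km
C: √((-0.2455·111.32)² + (-0.0751·47.01)²) = √(746.877520 + 12.464084) = 27.5562 km
D: √((-0.0169·111.32)² + (-0.2539·47.01)²) = √(3.539320 + 142.464253) = 12.0832 km
E: √((-0.2034·111.32)² + (0.2053·47.01)²) = √(512.682263 + 93.144754) = 24.6136 km
F: √((0.0779·111.32)² + (0.0900·47.01)²) = √(75.200601 + 17.900515) = 9.6489 km
G: √((0.0352·111.32)² + (0.1412·47.01)²) = √(15.354360 + 44.060548) = 7.7081 km
H: √((-0.2447·111.32)² + (0.2189·47.01)²) = √(742.017818 + 105.894164) = 29.1189 km
Threshold 8.7 km: G (7.7081 km) is within range.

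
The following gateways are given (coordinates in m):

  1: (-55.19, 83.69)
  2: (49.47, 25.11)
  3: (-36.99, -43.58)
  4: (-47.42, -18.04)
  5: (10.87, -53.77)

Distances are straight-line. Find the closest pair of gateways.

3 and 4

Pairwise distances:
1–2: 119.94 m
1–3: 128.56 m
1–4: 102.03 m
1–5: 152.51 m
2–3: 110.42 m
2–4: 106.06 m
2–5: 87.82 m
3–4: 27.59 m
3–5: 48.93 m
4–5: 68.37 m
Closest pair: 3–4 at 27.59 m.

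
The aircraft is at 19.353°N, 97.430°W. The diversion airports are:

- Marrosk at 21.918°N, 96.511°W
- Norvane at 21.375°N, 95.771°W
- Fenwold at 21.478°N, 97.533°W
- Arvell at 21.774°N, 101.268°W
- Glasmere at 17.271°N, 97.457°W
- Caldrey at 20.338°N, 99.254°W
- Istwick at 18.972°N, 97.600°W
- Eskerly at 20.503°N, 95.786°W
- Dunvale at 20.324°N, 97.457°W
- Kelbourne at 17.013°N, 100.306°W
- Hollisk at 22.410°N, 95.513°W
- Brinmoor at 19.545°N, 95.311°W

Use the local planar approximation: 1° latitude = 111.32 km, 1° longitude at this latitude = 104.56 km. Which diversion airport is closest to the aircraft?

Istwick

Distances from 19.353°N, 97.430°W:
Marrosk: 301.271 km
Norvane: 284.175 km
Fenwold: 236.800 km
Arvell: 483.401 km
Glasmere: 231.785 km
Caldrey: 219.992 km
Istwick: 45.987 km
Eskerly: 214.329 km
Dunvale: 108.129 km
Kelbourne: 397.849 km
Hollisk: 394.949 km
Brinmoor: 222.591 km
Minimum: Istwick at 45.987 km.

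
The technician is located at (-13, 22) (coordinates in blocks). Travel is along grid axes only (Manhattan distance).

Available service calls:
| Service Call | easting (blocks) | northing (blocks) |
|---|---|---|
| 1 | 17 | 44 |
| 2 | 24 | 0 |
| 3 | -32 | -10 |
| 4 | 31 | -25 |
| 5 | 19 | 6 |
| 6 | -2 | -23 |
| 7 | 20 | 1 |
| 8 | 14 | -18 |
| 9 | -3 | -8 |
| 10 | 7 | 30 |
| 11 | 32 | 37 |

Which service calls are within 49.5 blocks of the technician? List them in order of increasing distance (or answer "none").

Distances from (-13, 22):
1: |30| + |22| = 30 + 22 = 52 blocks
2: |37| + |-22| = 37 + 22 = 59 blocks
3: |-19| + |-32| = 19 + 32 = 51 blocks
4: |44| + |-47| = 44 + 47 = 91 blocks
5: |32| + |-16| = 32 + 16 = 48 blocks
6: |11| + |-45| = 11 + 45 = 56 blocks
7: |33| + |-21| = 33 + 21 = 54 blocks
8: |27| + |-40| = 27 + 40 = 67 blocks
9: |10| + |-30| = 10 + 30 = 40 blocks
10: |20| + |8| = 20 + 8 = 28 blocks
11: |45| + |15| = 45 + 15 = 60 blocks
Threshold 49.5 blocks: 10 (28 blocks), 9 (40 blocks), 5 (48 blocks) are within range.

10, 9, 5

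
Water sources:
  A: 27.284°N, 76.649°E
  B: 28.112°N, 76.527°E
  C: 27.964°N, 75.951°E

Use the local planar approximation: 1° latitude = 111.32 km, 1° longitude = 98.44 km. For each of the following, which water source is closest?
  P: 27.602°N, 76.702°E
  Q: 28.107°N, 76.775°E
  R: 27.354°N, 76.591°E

P→A; Q→B; R→A

P at 27.602°N, 76.702°E:
  A: 35.782 km
  B: 59.329 km
  C: 84.198 km
  → nearest: A (35.782 km)
Q at 28.107°N, 76.775°E:
  A: 92.452 km
  B: 24.419 km
  C: 82.662 km
  → nearest: B (24.419 km)
R at 27.354°N, 76.591°E:
  A: 9.660 km
  B: 84.615 km
  C: 92.630 km
  → nearest: A (9.660 km)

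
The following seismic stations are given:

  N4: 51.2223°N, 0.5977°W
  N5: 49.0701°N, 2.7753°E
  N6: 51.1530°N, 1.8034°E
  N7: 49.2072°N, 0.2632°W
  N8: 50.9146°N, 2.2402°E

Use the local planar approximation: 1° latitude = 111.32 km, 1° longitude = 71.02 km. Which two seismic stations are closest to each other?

N6 and N8

Pairwise distances:
N4–N5: √((-2.1522·111.32)² + (3.3730·71.02)²) = √(57399.967889 + 57384.422886) = 338.7985 km
N4–N6: √((-0.0693·111.32)² + (2.4011·71.02)²) = √(59.513140 + 29079.158284) = 170.7005 km
N4–N7: √((-2.0151·111.32)² + (0.3345·71.02)²) = √(50319.880533 + 564.356563) = 225.5753 km
N4–N8: √((-0.3077·111.32)² + (2.8379·71.02)²) = √(1173.279244 + 40621.458445) = 204.4376 km
N5–N6: √((2.0829·111.32)² + (-0.9719·71.02)²) = √(53762.967903 + 4764.359236) = 241.9242 km
N5–N7: √((0.1371·111.32)² + (-3.0385·71.02)²) = √(232.927789 + 46567.166965) = 216.3333 km
N5–N8: √((1.8445·111.32)² + (-0.5351·71.02)²) = √(42160.302128 + 1444.212960) = 208.8169 km
N6–N7: √((-1.9458·111.32)² + (-2.0666·71.02)²) = √(46918.356781 + 21541.412939) = 261.6482 km
N6–N8: √((-0.2384·111.32)² + (0.4368·71.02)²) = √(704.301961 + 962.335696) = 40.8245 km
N7–N8: √((1.7074·111.32)² + (2.5034·71.02)²) = √(36125.756433 + 31609.806094) = 260.2606 km
Closest pair: N6–N8 at 40.8245 km.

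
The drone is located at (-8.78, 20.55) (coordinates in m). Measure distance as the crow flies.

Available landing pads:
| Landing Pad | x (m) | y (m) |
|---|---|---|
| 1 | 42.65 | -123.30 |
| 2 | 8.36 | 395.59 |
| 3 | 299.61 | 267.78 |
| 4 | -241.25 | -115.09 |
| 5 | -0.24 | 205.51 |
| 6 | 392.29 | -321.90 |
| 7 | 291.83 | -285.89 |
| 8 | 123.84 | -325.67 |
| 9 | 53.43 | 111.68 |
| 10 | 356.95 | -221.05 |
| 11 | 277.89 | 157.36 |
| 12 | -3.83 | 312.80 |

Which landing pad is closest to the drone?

9

Distances from (-8.78, 20.55):
1: √((51.43)² + (-143.85)²) = √(2645.0449 + 20692.8225) = 152.77 m
2: √((17.14)² + (375.04)²) = √(293.7796 + 140655.0016) = 375.43 m
3: √((308.39)² + (247.23)²) = √(95104.3921 + 61122.6729) = 395.26 m
4: √((-232.47)² + (-135.64)²) = √(54042.3009 + 18398.2096) = 269.15 m
5: √((8.54)² + (184.96)²) = √(72.9316 + 34210.2016) = 185.16 m
6: √((401.07)² + (-342.45)²) = √(160857.1449 + 117272.0025) = 527.38 m
7: √((300.61)² + (-306.44)²) = √(90366.3721 + 93905.4736) = 429.27 m
8: √((132.62)² + (-346.22)²) = √(17588.0644 + 119868.2884) = 370.75 m
9: √((62.21)² + (91.13)²) = √(3870.0841 + 8304.6769) = 110.34 m
10: √((365.73)² + (-241.60)²) = √(133758.4329 + 58370.5600) = 438.33 m
11: √((286.67)² + (136.81)²) = √(82179.6889 + 18716.9761) = 317.64 m
12: √((4.95)² + (292.25)²) = √(24.5025 + 85410.0625) = 292.29 m
Minimum: 9 at 110.34 m.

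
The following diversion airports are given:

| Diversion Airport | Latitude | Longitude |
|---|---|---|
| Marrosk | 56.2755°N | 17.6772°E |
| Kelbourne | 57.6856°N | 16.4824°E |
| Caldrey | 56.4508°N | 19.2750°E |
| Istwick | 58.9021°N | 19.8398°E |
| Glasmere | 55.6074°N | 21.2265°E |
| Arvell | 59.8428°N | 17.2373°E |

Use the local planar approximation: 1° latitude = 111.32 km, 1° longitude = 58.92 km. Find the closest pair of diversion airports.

Marrosk and Caldrey

Pairwise distances:
Marrosk–Kelbourne: √((1.4101·111.32)² + (-1.1948·58.92)²) = √(24640.313014 + 4955.824338) = 172.0353 km
Marrosk–Caldrey: √((0.1753·111.32)² + (1.5978·58.92)²) = √(380.811651 + 8862.786959) = 96.1436 km
Marrosk–Istwick: √((2.6266·111.32)² + (2.1626·58.92)²) = √(85493.731945 + 16235.956297) = 318.9509 km
Marrosk–Glasmere: √((-0.6681·111.32)² + (3.5493·58.92)²) = √(5531.327064 + 43733.163572) = 221.9561 km
Marrosk–Arvell: √((3.5673·111.32)² + (-0.4399·58.92)²) = √(157697.810291 + 671.789792) = 397.9568 km
Kelbourne–Caldrey: √((-1.2348·111.32)² + (2.7926·58.92)²) = √(18894.684169 + 27073.408967) = 214.4017 km
Kelbourne–Istwick: √((1.2165·111.32)² + (3.3574·58.92)²) = √(18338.787656 + 39131.964289) = 239.7306 km
Kelbourne–Glasmere: √((-2.0782·111.32)² + (4.7441·58.92)²) = √(53520.612668 + 78132.756449) = 362.8407 km
Kelbourne–Arvell: √((2.1572·111.32)² + (0.7549·58.92)²) = √(57666.981381 + 1978.355465) = 244.2239 km
Caldrey–Istwick: √((2.4513·111.32)² + (0.5648·58.92)²) = √(74462.793646 + 1107.426349) = 274.9004 km
Caldrey–Glasmere: √((-0.8434·111.32)² + (1.9515·58.92)²) = √(8814.822848 + 13220.947710) = 148.4445 km
Caldrey–Arvell: √((3.3920·111.32)² + (-2.0377·58.92)²) = √(142579.826695 + 14414.711916) = 396.2254 km
Istwick–Glasmere: √((-3.2947·111.32)² + (1.3867·58.92)²) = √(134517.301690 + 6675.603097) = 375.7564 km
Istwick–Arvell: √((0.9407·111.32)² + (-2.6025·58.92)²) = √(10966.011156 + 23512.940924) = 185.6851 km
Glasmere–Arvell: √((4.2354·111.32)² + (-3.9892·58.92)²) = √(222297.848737 + 55245.523987) = 526.8239 km
Closest pair: Marrosk–Caldrey at 96.1436 km.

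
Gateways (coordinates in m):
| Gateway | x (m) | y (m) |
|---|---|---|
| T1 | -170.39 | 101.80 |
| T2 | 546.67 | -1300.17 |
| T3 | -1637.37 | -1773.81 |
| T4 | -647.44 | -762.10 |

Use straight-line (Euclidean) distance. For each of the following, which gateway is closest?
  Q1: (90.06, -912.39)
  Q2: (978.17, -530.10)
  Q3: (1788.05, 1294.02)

Q1→T2; Q2→T2; Q3→T1

Q1 at (90.06, -912.39):
  T1: 1047.10 m
  T2: 599.05 m
  T3: 1930.30 m
  T4: 752.66 m
  → nearest: T2 (599.05 m)
Q2 at (978.17, -530.10):
  T1: 1310.91 m
  T2: 882.72 m
  T3: 2896.18 m
  T4: 1642.08 m
  → nearest: T2 (882.72 m)
Q3 at (1788.05, 1294.02):
  T1: 2292.79 m
  T2: 2875.91 m
  T3: 4598.38 m
  T4: 3187.36 m
  → nearest: T1 (2292.79 m)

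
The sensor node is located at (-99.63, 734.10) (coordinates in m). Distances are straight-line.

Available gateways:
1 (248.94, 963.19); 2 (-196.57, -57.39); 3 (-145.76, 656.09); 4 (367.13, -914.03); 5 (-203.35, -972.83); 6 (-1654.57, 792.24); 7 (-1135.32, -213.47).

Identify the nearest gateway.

3

Distances from (-99.63, 734.10):
1: √((348.57)² + (229.09)²) = √(121501.0449 + 52482.2281) = 417.11 m
2: √((-96.94)² + (-791.49)²) = √(9397.3636 + 626456.4201) = 797.40 m
3: √((-46.13)² + (-78.01)²) = √(2127.9769 + 6085.5601) = 90.63 m
4: √((466.76)² + (-1648.13)²) = √(217864.8976 + 2716332.4969) = 1712.95 m
5: √((-103.72)² + (-1706.93)²) = √(10757.8384 + 2913610.0249) = 1710.08 m
6: √((-1554.94)² + (58.14)²) = √(2417838.4036 + 3380.2596) = 1556.03 m
7: √((-1035.69)² + (-947.57)²) = √(1072653.7761 + 897888.9049) = 1403.76 m
Minimum: 3 at 90.63 m.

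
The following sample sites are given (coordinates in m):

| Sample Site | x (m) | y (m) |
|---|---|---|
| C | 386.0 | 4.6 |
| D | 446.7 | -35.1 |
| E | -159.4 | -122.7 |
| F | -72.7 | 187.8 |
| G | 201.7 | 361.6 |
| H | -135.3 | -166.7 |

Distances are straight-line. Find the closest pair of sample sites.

Pairwise distances:
E–H: 50.2 m
C–D: 72.5 m
E–F: 322.4 m
F–G: 324.8 m
F–H: 360.0 m
C–G: 401.8 m
D–G: 466.3 m
C–F: 493.9 m
C–H: 548.7 m
C–E: 560.1 m
D–F: 565.2 m
D–H: 596.7 m
E–G: 604.1 m
D–E: 612.4 m
G–H: 626.6 m
Closest pair: E–H at 50.2 m.

E and H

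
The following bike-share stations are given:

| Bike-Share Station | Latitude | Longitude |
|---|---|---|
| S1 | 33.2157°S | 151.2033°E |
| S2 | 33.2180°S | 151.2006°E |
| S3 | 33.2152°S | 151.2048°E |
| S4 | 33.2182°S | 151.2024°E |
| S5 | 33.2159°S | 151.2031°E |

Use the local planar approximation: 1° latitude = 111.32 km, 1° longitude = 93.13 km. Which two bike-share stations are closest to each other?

Pairwise distances:
S1–S5: √((-0.0002·111.32)² + (-0.0002·93.13)²) = √(0.000496 + 0.000347) = 0.0290 km
S1–S3: √((0.0005·111.32)² + (0.0015·93.13)²) = √(0.003098 + 0.019515) = 0.1504 km
S2–S4: √((-0.0002·111.32)² + (0.0018·93.13)²) = √(0.000496 + 0.028101) = 0.1691 km
S3–S5: √((-0.0007·111.32)² + (-0.0017·93.13)²) = √(0.006072 + 0.025066) = 0.1765 km
S4–S5: √((0.0023·111.32)² + (0.0007·93.13)²) = √(0.065554 + 0.004250) = 0.2642 km
S1–S4: √((-0.0025·111.32)² + (-0.0009·93.13)²) = √(0.077451 + 0.007025) = 0.2906 km
S2–S5: √((0.0021·111.32)² + (0.0025·93.13)²) = √(0.054649 + 0.054207) = 0.3299 km
S1–S2: √((-0.0023·111.32)² + (-0.0027·93.13)²) = √(0.065554 + 0.063228) = 0.3589 km
S3–S4: √((-0.0030·111.32)² + (-0.0024·93.13)²) = √(0.111529 + 0.049958) = 0.4019 km
S2–S3: √((0.0028·111.32)² + (0.0042·93.13)²) = √(0.097154 + 0.152995) = 0.5001 km
Closest pair: S1–S5 at 0.0290 km.

S1 and S5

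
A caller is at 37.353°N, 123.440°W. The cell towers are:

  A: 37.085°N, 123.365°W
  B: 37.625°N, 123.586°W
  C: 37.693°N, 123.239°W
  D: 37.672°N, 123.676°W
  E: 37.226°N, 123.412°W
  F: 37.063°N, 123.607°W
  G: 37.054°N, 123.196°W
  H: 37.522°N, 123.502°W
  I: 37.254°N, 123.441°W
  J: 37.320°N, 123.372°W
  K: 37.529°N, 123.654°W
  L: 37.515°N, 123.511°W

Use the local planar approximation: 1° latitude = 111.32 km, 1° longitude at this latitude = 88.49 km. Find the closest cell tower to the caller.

Distances from 37.353°N, 123.440°W:
A: 30.563 km
B: 32.920 km
C: 41.820 km
D: 41.197 km
E: 14.353 km
F: 35.504 km
G: 39.674 km
H: 19.597 km
I: 11.021 km
J: 7.050 km
K: 27.248 km
L: 19.097 km
Minimum: J at 7.050 km.

J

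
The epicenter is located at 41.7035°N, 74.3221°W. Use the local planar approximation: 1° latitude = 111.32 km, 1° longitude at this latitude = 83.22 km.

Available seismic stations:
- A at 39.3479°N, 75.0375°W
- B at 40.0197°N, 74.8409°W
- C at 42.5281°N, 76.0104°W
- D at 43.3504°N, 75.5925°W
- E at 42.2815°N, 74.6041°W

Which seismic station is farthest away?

A

Distances from 41.7035°N, 74.3221°W:
A: 268.8989 km
B: 192.3487 km
C: 167.8290 km
D: 211.6323 km
E: 68.4892 km
Maximum: A at 268.8989 km.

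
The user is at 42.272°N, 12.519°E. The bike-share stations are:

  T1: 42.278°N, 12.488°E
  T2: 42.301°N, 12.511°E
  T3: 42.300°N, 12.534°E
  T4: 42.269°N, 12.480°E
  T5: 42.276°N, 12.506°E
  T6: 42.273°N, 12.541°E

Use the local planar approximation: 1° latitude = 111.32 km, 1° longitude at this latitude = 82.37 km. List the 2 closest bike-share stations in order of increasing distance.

Distances from 42.272°N, 12.519°E:
T1: 2.639 km
T2: 3.295 km
T3: 3.353 km
T4: 3.230 km
T5: 1.160 km
T6: 1.816 km
Sorted: T5 (1.160 km) < T6 (1.816 km) < T1 (2.639 km) < T4 (3.230 km) < …

T5, T6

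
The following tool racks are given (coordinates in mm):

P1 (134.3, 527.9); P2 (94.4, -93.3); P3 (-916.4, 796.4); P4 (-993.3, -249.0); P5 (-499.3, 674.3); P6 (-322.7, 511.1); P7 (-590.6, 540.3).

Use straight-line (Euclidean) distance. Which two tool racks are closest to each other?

P5 and P7

Pairwise distances:
P5–P7: 162.1 mm
P5–P6: 240.5 mm
P6–P7: 269.5 mm
P3–P7: 414.4 mm
P3–P5: 434.6 mm
P1–P6: 457.3 mm
P1–P2: 622.5 mm
P1–P5: 650.3 mm
P3–P6: 658.7 mm
P1–P7: 725.0 mm
P2–P6: 734.4 mm
P4–P7: 886.1 mm
P2–P7: 933.1 mm
P2–P5: 970.4 mm
P4–P6: 1013.6 mm
P4–P5: 1047.1 mm
P3–P4: 1048.2 mm
P1–P3: 1084.5 mm
P2–P4: 1098.8 mm
P2–P3: 1346.6 mm
P1–P4: 1369.3 mm
Closest pair: P5–P7 at 162.1 mm.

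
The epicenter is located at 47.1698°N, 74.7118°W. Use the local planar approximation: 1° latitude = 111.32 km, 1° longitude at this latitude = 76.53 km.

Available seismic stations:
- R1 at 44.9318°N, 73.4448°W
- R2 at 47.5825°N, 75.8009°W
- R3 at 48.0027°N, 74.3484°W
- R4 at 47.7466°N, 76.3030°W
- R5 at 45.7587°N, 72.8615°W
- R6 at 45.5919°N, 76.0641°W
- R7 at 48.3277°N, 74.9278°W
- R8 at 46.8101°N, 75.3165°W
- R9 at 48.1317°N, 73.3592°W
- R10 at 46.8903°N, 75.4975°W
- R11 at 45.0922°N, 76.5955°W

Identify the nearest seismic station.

Distances from 47.1698°N, 74.7118°W:
R1: √((-2.2380·111.32)² + (1.2670·76.53)²) = √(62067.829679 + 9401.922272) = 267.3383 km
R2: √((0.4127·111.32)² + (-1.0891·76.53)²) = √(2110.645679 + 6947.026295) = 95.1718 km
R3: √((0.8329·111.32)² + (0.3634·76.53)²) = √(8596.706891 + 773.451832) = 96.7996 km
R4: √((0.5768·111.32)² + (-1.5912·76.53)²) = √(4122.843966 + 14829.037618) = 137.6658 km
R5: √((-1.4111·111.32)² + (1.8503·76.53)²) = √(24675.273726 + 20051.539601) = 211.4871 km
R6: √((-1.5779·111.32)² + (-1.3523·76.53)²) = √(30853.564680 + 10710.494505) = 203.8727 km
R7: √((1.1579·111.32)² + (-0.2160·76.53)²) = √(16614.546945 + 273.256769) = 129.9531 km
R8: √((-0.3597·111.32)² + (-0.6047·76.53)²) = √(1603.346068 + 2141.624684) = 61.1962 km
R9: √((0.9619·111.32)² + (1.3526·76.53)²) = √(11465.849707 + 10715.247156) = 148.9332 km
R10: √((-0.2795·111.32)² + (-0.7857·76.53)²) = √(968.077262 + 3615.571322) = 67.7026 km
R11: √((-2.0776·111.32)² + (-1.8837·76.53)²) = √(53489.713108 + 20781.979028) = 272.5283 km
Minimum: R8 at 61.1962 km.

R8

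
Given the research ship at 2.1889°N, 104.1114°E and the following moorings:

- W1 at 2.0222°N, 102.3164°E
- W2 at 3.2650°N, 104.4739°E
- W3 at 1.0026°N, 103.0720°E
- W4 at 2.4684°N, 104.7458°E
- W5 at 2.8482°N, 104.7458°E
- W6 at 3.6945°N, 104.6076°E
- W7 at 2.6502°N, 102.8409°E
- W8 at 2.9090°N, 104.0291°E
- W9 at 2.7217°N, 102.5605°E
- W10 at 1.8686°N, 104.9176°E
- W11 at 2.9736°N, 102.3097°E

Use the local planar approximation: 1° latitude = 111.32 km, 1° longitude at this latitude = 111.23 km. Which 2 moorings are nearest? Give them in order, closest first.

W4, W8

Distances from 2.1889°N, 104.1114°E:
W1: 200.5184 km
W2: 126.3953 km
W3: 175.5158 km
W4: 77.1194 km
W5: 101.8130 km
W6: 176.4570 km
W7: 150.3586 km
W8: 80.6825 km
W9: 182.4181 km
W10: 96.5023 km
W11: 218.6136 km
Sorted: W4 (77.1194 km) < W8 (80.6825 km) < W10 (96.5023 km) < W5 (101.8130 km) < …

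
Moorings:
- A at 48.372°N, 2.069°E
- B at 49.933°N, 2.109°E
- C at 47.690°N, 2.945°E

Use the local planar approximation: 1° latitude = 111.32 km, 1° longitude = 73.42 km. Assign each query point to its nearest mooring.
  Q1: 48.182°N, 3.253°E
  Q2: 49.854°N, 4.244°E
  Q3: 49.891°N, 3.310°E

Q1→C; Q2→B; Q3→B

Q1 at 48.182°N, 3.253°E:
  A: √((0.190·111.32)² + (-1.184·73.42)²) = √(447.35634 + 7556.69972) = 89.465 km
  B: √((1.751·111.32)² + (-1.144·73.42)²) = √(37994.32099 + 7054.73670) = 212.248 km
  C: √((-0.492·111.32)² + (-0.308·73.42)²) = √(2999.69156 + 511.36405) = 59.254 km
  → nearest: C (59.254 km)
Q2 at 49.854°N, 4.244°E:
  A: √((-1.482·111.32)² + (-2.175·73.42)²) = √(27217.15976 + 25500.41703) = 229.603 km
  B: √((0.079·111.32)² + (-2.135·73.42)²) = √(77.33936 + 24571.09545) = 156.998 km
  C: √((-2.164·111.32)² + (-1.299·73.42)²) = √(58031.11408 + 9095.92902) = 259.089 km
  → nearest: B (156.998 km)
Q3 at 49.891°N, 3.310°E:
  A: √((-1.519·111.32)² + (-1.241·73.42)²) = √(28593.14608 + 8301.80109) = 192.081 km
  B: √((0.042·111.32)² + (-1.201·73.42)²) = √(21.85974 + 7775.25740) = 88.301 km
  C: √((-2.201·111.32)² + (-0.365·73.42)²) = √(60032.50703 + 718.14888) = 246.476 km
  → nearest: B (88.301 km)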